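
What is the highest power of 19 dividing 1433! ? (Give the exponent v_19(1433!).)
v_19(1433!) = 78

Legendre's formula: v_p(n!) = Σ_{k ≥ 1} ⌊n / p^k⌋. For p = 19, n = 1433, the terms are:
  ⌊1433/19^1⌋ = ⌊1433/19⌋ = 75
  ⌊1433/19^2⌋ = ⌊1433/361⌋ = 3
(the next term ⌊1433/19^3⌋ = 0, terminating the sum). Summing: v_19(1433!) = 75 + 3 = 78.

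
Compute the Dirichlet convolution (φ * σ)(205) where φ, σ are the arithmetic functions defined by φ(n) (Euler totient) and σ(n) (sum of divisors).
(φ * σ)(205) = 820

Divisors of 205: [1, 5, 41, 205]. For each d | 205:
  d = 1: φ(1) · σ(205/1) = 1 · 252 = 252
  d = 5: φ(5) · σ(205/5) = 4 · 42 = 168
  d = 41: φ(41) · σ(205/41) = 40 · 6 = 240
  d = 205: φ(205) · σ(205/205) = 160 · 1 = 160
Summing: (φ * σ)(205) = 252 + 168 + 240 + 160 = 820.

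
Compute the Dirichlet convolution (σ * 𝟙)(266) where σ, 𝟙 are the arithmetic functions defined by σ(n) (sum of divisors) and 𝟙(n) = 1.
(σ * 𝟙)(266) = 756

Divisors of 266: [1, 2, 7, 14, 19, 38, 133, 266]. For each d | 266:
  d = 1: σ(1) · 𝟙(266/1) = 1 · 1 = 1
  d = 2: σ(2) · 𝟙(266/2) = 3 · 1 = 3
  d = 7: σ(7) · 𝟙(266/7) = 8 · 1 = 8
  d = 14: σ(14) · 𝟙(266/14) = 24 · 1 = 24
  d = 19: σ(19) · 𝟙(266/19) = 20 · 1 = 20
  d = 38: σ(38) · 𝟙(266/38) = 60 · 1 = 60
  d = 133: σ(133) · 𝟙(266/133) = 160 · 1 = 160
  d = 266: σ(266) · 𝟙(266/266) = 480 · 1 = 480
Summing: (σ * 𝟙)(266) = 1 + 3 + 8 + 24 + 20 + 60 + 160 + 480 = 756.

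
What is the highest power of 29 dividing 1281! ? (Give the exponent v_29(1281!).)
v_29(1281!) = 45

Legendre's formula: v_p(n!) = Σ_{k ≥ 1} ⌊n / p^k⌋. For p = 29, n = 1281, the terms are:
  ⌊1281/29^1⌋ = ⌊1281/29⌋ = 44
  ⌊1281/29^2⌋ = ⌊1281/841⌋ = 1
(the next term ⌊1281/29^3⌋ = 0, terminating the sum). Summing: v_29(1281!) = 44 + 1 = 45.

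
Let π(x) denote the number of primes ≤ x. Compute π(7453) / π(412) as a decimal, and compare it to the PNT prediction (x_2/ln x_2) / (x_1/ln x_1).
π(7453)/π(412) = 943/80 ≈ 11.7875;  PNT prediction ≈ 12.2156.

π(412) = 80 and π(7453) = 943, so π(7453)/π(412) ≈ 11.7875. The PNT-predicted ratio is (7453/ln(7453)) / (412/ln(412)) ≈ 12.2156. The two agree to within a few percent, as expected.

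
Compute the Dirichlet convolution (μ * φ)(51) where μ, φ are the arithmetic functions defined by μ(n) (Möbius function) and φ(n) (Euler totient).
(μ * φ)(51) = 15

Divisors of 51: [1, 3, 17, 51]. For each d | 51:
  d = 1: μ(1) · φ(51/1) = 1 · 32 = 32
  d = 3: μ(3) · φ(51/3) = -1 · 16 = -16
  d = 17: μ(17) · φ(51/17) = -1 · 2 = -2
  d = 51: μ(51) · φ(51/51) = 1 · 1 = 1
Summing: (μ * φ)(51) = 32 + -16 + -2 + 1 = 15.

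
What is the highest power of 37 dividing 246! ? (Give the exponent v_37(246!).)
v_37(246!) = 6

Legendre's formula: v_p(n!) = Σ_{k ≥ 1} ⌊n / p^k⌋. For p = 37, n = 246, the terms are:
  ⌊246/37^1⌋ = ⌊246/37⌋ = 6
(the next term ⌊246/37^2⌋ = 0, terminating the sum). Summing: v_37(246!) = 6 = 6.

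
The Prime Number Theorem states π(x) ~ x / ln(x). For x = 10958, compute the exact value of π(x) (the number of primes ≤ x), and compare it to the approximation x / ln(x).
π(10958) = 1331;  x/ln(x) ≈ 1178.05;  relative error ≈ 11.49%.

Directly count primes up to 10958: π(10958) = 1331. The PNT approximation gives 10958/ln(10958) ≈ 10958/9.30183 ≈ 1178.05. Relative error (π(x) − x/ln(x)) / π(x) ≈ 11.49%; the approximation is known to undercount slightly (Li(x) is a better estimate).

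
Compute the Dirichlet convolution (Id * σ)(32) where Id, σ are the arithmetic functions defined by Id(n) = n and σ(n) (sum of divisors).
(Id * σ)(32) = 321

Divisors of 32: [1, 2, 4, 8, 16, 32]. For each d | 32:
  d = 1: Id(1) · σ(32/1) = 1 · 63 = 63
  d = 2: Id(2) · σ(32/2) = 2 · 31 = 62
  d = 4: Id(4) · σ(32/4) = 4 · 15 = 60
  d = 8: Id(8) · σ(32/8) = 8 · 7 = 56
  d = 16: Id(16) · σ(32/16) = 16 · 3 = 48
  d = 32: Id(32) · σ(32/32) = 32 · 1 = 32
Summing: (Id * σ)(32) = 63 + 62 + 60 + 56 + 48 + 32 = 321.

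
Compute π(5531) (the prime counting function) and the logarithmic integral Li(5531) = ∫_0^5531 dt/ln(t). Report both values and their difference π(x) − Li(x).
π(5531) = 732;  Li(5531) ≈ 746.25;  π(x) − Li(x) ≈ -14.25.

Direct count of primes ≤ 5531 gives π(5531) = 732. Numerical evaluation of the logarithmic integral gives Li(5531) ≈ 746.25. The difference π(x) − Li(x) ≈ -14.25 is typically negative for small/moderate x (Li(x) overestimates), though Littlewood's theorem shows this sign changes infinitely often.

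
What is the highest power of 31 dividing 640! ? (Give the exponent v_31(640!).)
v_31(640!) = 20

Legendre's formula: v_p(n!) = Σ_{k ≥ 1} ⌊n / p^k⌋. For p = 31, n = 640, the terms are:
  ⌊640/31^1⌋ = ⌊640/31⌋ = 20
(the next term ⌊640/31^2⌋ = 0, terminating the sum). Summing: v_31(640!) = 20 = 20.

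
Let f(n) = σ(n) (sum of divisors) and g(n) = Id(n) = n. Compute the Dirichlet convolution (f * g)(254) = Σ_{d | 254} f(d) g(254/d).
(σ * Id)(254) = 1275

Divisors of 254: [1, 2, 127, 254]. For each d | 254:
  d = 1: σ(1) · Id(254/1) = 1 · 254 = 254
  d = 2: σ(2) · Id(254/2) = 3 · 127 = 381
  d = 127: σ(127) · Id(254/127) = 128 · 2 = 256
  d = 254: σ(254) · Id(254/254) = 384 · 1 = 384
Summing: (σ * Id)(254) = 254 + 381 + 256 + 384 = 1275.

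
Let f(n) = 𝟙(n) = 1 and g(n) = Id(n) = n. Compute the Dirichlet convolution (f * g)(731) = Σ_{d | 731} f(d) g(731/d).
(𝟙 * Id)(731) = 792

Divisors of 731: [1, 17, 43, 731]. For each d | 731:
  d = 1: 𝟙(1) · Id(731/1) = 1 · 731 = 731
  d = 17: 𝟙(17) · Id(731/17) = 1 · 43 = 43
  d = 43: 𝟙(43) · Id(731/43) = 1 · 17 = 17
  d = 731: 𝟙(731) · Id(731/731) = 1 · 1 = 1
Summing: (𝟙 * Id)(731) = 731 + 43 + 17 + 1 = 792.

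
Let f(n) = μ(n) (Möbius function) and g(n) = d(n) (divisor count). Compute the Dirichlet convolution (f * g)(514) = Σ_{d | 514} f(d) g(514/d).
(μ * d)(514) = 1

Divisors of 514: [1, 2, 257, 514]. For each d | 514:
  d = 1: μ(1) · d(514/1) = 1 · 4 = 4
  d = 2: μ(2) · d(514/2) = -1 · 2 = -2
  d = 257: μ(257) · d(514/257) = -1 · 2 = -2
  d = 514: μ(514) · d(514/514) = 1 · 1 = 1
Summing: (μ * d)(514) = 4 + -2 + -2 + 1 = 1.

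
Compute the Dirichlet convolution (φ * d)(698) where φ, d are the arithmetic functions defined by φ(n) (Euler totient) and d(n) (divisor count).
(φ * d)(698) = 1050

Divisors of 698: [1, 2, 349, 698]. For each d | 698:
  d = 1: φ(1) · d(698/1) = 1 · 4 = 4
  d = 2: φ(2) · d(698/2) = 1 · 2 = 2
  d = 349: φ(349) · d(698/349) = 348 · 2 = 696
  d = 698: φ(698) · d(698/698) = 348 · 1 = 348
Summing: (φ * d)(698) = 4 + 2 + 696 + 348 = 1050.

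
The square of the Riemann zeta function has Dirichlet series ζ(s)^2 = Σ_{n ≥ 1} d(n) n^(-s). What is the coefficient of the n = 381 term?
d(381) = 4

ζ(s)^2 = (Σ 1/m^s)(Σ 1/k^s). The coefficient of 1/n^s in the product is the number of ordered pairs (m, k) with mk = n, which equals d(n). For n = 381, divisors are [1, 3, 127, 381], so d(381) = 4.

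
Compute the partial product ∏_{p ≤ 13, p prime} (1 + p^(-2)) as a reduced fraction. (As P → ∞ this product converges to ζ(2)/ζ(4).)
∏ = 1037000/693693

The primes p ≤ 13 are [2, 3, 5, 7, 11, 13]. For each, (1 + 1/p^2) = (p^2 + 1)/p^2. Multiplying these fractions over p ∈ [2, 3, 5, 7, 11, 13] gives 1037000/693693. (In the limit P → ∞ this tends to ζ(2)/ζ(4).)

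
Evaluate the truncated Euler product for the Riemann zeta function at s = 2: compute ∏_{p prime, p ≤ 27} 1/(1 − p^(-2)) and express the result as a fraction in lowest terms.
∏ = 718188003533/440301256704

The primes p ≤ 27 are [2, 3, 5, 7, 11, 13, 17, 19, 23]. For each prime, (1 − 1/p^2)^(-1) = p^2 / (p^2 − 1). The product is (1 − 1/2^2)^(-1), (1 − 1/3^2)^(-1), (1 − 1/5^2)^(-1), (1 − 1/7^2)^(-1), (1 − 1/11^2)^(-1), (1 − 1/13^2)^(-1), (1 − 1/17^2)^(-1), (1 − 1/19^2)^(-1), (1 − 1/23^2)^(-1) = ∏ p^2 / (p^2 − 1) = 718188003533/440301256704.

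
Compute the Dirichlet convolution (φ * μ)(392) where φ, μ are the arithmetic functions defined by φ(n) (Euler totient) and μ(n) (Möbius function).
(φ * μ)(392) = 72

Divisors of 392: [1, 2, 4, 7, 8, 14, 28, 49, 56, 98, 196, 392]. For each d | 392:
  d = 1: φ(1) · μ(392/1) = 1 · 0 = 0
  d = 2: φ(2) · μ(392/2) = 1 · 0 = 0
  d = 4: φ(4) · μ(392/4) = 2 · 0 = 0
  d = 7: φ(7) · μ(392/7) = 6 · 0 = 0
  d = 8: φ(8) · μ(392/8) = 4 · 0 = 0
  d = 14: φ(14) · μ(392/14) = 6 · 0 = 0
  d = 28: φ(28) · μ(392/28) = 12 · 1 = 12
  d = 49: φ(49) · μ(392/49) = 42 · 0 = 0
  d = 56: φ(56) · μ(392/56) = 24 · -1 = -24
  d = 98: φ(98) · μ(392/98) = 42 · 0 = 0
  d = 196: φ(196) · μ(392/196) = 84 · -1 = -84
  d = 392: φ(392) · μ(392/392) = 168 · 1 = 168
Summing: (φ * μ)(392) = 0 + 0 + 0 + 0 + 0 + 0 + 12 + 0 + -24 + 0 + -84 + 168 = 72.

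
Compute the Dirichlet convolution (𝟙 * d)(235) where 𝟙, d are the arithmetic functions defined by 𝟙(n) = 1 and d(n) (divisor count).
(𝟙 * d)(235) = 9

Divisors of 235: [1, 5, 47, 235]. For each d | 235:
  d = 1: 𝟙(1) · d(235/1) = 1 · 4 = 4
  d = 5: 𝟙(5) · d(235/5) = 1 · 2 = 2
  d = 47: 𝟙(47) · d(235/47) = 1 · 2 = 2
  d = 235: 𝟙(235) · d(235/235) = 1 · 1 = 1
Summing: (𝟙 * d)(235) = 4 + 2 + 2 + 1 = 9.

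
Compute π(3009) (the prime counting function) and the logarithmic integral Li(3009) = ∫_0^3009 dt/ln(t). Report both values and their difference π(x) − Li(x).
π(3009) = 431;  Li(3009) ≈ 443.88;  π(x) − Li(x) ≈ -12.88.

Direct count of primes ≤ 3009 gives π(3009) = 431. Numerical evaluation of the logarithmic integral gives Li(3009) ≈ 443.88. The difference π(x) − Li(x) ≈ -12.88 is typically negative for small/moderate x (Li(x) overestimates), though Littlewood's theorem shows this sign changes infinitely often.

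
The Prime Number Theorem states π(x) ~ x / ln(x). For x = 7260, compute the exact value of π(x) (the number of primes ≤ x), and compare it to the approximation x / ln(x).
π(7260) = 928;  x/ln(x) ≈ 816.64;  relative error ≈ 12.00%.

Directly count primes up to 7260: π(7260) = 928. The PNT approximation gives 7260/ln(7260) ≈ 7260/8.89014 ≈ 816.64. Relative error (π(x) − x/ln(x)) / π(x) ≈ 12.00%; the approximation is known to undercount slightly (Li(x) is a better estimate).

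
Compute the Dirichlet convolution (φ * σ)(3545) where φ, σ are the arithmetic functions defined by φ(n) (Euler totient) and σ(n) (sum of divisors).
(φ * σ)(3545) = 14180

Divisors of 3545: [1, 5, 709, 3545]. For each d | 3545:
  d = 1: φ(1) · σ(3545/1) = 1 · 4260 = 4260
  d = 5: φ(5) · σ(3545/5) = 4 · 710 = 2840
  d = 709: φ(709) · σ(3545/709) = 708 · 6 = 4248
  d = 3545: φ(3545) · σ(3545/3545) = 2832 · 1 = 2832
Summing: (φ * σ)(3545) = 4260 + 2840 + 4248 + 2832 = 14180.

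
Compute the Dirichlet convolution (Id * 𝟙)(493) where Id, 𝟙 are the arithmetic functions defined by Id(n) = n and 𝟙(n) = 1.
(Id * 𝟙)(493) = 540

Divisors of 493: [1, 17, 29, 493]. For each d | 493:
  d = 1: Id(1) · 𝟙(493/1) = 1 · 1 = 1
  d = 17: Id(17) · 𝟙(493/17) = 17 · 1 = 17
  d = 29: Id(29) · 𝟙(493/29) = 29 · 1 = 29
  d = 493: Id(493) · 𝟙(493/493) = 493 · 1 = 493
Summing: (Id * 𝟙)(493) = 1 + 17 + 29 + 493 = 540.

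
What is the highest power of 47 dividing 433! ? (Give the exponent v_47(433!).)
v_47(433!) = 9

Legendre's formula: v_p(n!) = Σ_{k ≥ 1} ⌊n / p^k⌋. For p = 47, n = 433, the terms are:
  ⌊433/47^1⌋ = ⌊433/47⌋ = 9
(the next term ⌊433/47^2⌋ = 0, terminating the sum). Summing: v_47(433!) = 9 = 9.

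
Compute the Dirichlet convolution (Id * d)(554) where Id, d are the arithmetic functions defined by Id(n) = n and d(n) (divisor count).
(Id * d)(554) = 1116

Divisors of 554: [1, 2, 277, 554]. For each d | 554:
  d = 1: Id(1) · d(554/1) = 1 · 4 = 4
  d = 2: Id(2) · d(554/2) = 2 · 2 = 4
  d = 277: Id(277) · d(554/277) = 277 · 2 = 554
  d = 554: Id(554) · d(554/554) = 554 · 1 = 554
Summing: (Id * d)(554) = 4 + 4 + 554 + 554 = 1116.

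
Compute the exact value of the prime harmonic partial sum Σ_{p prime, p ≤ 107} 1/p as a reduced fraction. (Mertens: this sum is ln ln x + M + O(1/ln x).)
Σ 1/p = 4701017770207212913287900722730772880277689/2566376117594999414479597815340071648394470

π(107) = 28, so the primes ≤ 107 are [2, 3, 5, 7, 11, 13, 17, 19, 23, 29, 31, 37, 41, 43, 47, 53, 59, 61, 67, 71, 73, 79, 83, 89, 97, 101, 103, 107]. Summing 1/p over these primes: 4701017770207212913287900722730772880277689/2566376117594999414479597815340071648394470 ≈ 1.8318. Mertens estimate ln ln(107) + 0.2615 ≈ 1.8033.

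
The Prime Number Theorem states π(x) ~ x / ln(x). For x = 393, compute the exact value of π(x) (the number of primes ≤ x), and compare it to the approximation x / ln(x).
π(393) = 77;  x/ln(x) ≈ 65.79;  relative error ≈ 14.56%.

Directly count primes up to 393: π(393) = 77. The PNT approximation gives 393/ln(393) ≈ 393/5.97381 ≈ 65.79. Relative error (π(x) − x/ln(x)) / π(x) ≈ 14.56%; the approximation is known to undercount slightly (Li(x) is a better estimate).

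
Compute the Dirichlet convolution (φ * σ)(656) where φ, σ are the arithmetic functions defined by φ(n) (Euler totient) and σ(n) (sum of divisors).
(φ * σ)(656) = 6560

Divisors of 656: [1, 2, 4, 8, 16, 41, 82, 164, 328, 656]. For each d | 656:
  d = 1: φ(1) · σ(656/1) = 1 · 1302 = 1302
  d = 2: φ(2) · σ(656/2) = 1 · 630 = 630
  d = 4: φ(4) · σ(656/4) = 2 · 294 = 588
  d = 8: φ(8) · σ(656/8) = 4 · 126 = 504
  d = 16: φ(16) · σ(656/16) = 8 · 42 = 336
  d = 41: φ(41) · σ(656/41) = 40 · 31 = 1240
  d = 82: φ(82) · σ(656/82) = 40 · 15 = 600
  d = 164: φ(164) · σ(656/164) = 80 · 7 = 560
  d = 328: φ(328) · σ(656/328) = 160 · 3 = 480
  d = 656: φ(656) · σ(656/656) = 320 · 1 = 320
Summing: (φ * σ)(656) = 1302 + 630 + 588 + 504 + 336 + 1240 + 600 + 560 + 480 + 320 = 6560.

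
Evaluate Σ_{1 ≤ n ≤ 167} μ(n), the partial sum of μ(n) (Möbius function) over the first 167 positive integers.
Σ_{n ≤ 167} μ(n) = -1

Compute μ(n) for each 1 ≤ n ≤ 167: μ(1) = 1, μ(2) = -1, μ(3) = -1, μ(4) = 0, μ(5) = -1, μ(6) = 1, μ(7) = -1, μ(8) = 0, μ(9) = 0, μ(10) = 1, μ(11) = -1, μ(12) = 0, μ(13) = -1, μ(14) = 1, μ(15) = 1, μ(16) = 0, μ(17) = -1, μ(18) = 0, μ(19) = -1, μ(20) = 0, μ(21) = 1, μ(22) = 1, μ(23) = -1, μ(24) = 0, μ(25) = 0, μ(26) = 1, μ(27) = 0, μ(28) = 0, μ(29) = -1, μ(30) = -1, μ(31) = -1, μ(32) = 0, μ(33) = 1, μ(34) = 1, μ(35) = 1, μ(36) = 0, μ(37) = -1, μ(38) = 1, μ(39) = 1, μ(40) = 0, μ(41) = -1, μ(42) = -1, μ(43) = -1, μ(44) = 0, μ(45) = 0, μ(46) = 1, μ(47) = -1, μ(48) = 0, μ(49) = 0, μ(50) = 0, μ(51) = 1, μ(52) = 0, μ(53) = -1, μ(54) = 0, μ(55) = 1, μ(56) = 0, μ(57) = 1, μ(58) = 1, μ(59) = -1, μ(60) = 0, μ(61) = -1, μ(62) = 1, μ(63) = 0, μ(64) = 0, μ(65) = 1, μ(66) = -1, μ(67) = -1, μ(68) = 0, μ(69) = 1, μ(70) = -1, μ(71) = -1, μ(72) = 0, μ(73) = -1, μ(74) = 1, μ(75) = 0, μ(76) = 0, μ(77) = 1, μ(78) = -1, μ(79) = -1, μ(80) = 0, μ(81) = 0, μ(82) = 1, μ(83) = -1, μ(84) = 0, μ(85) = 1, μ(86) = 1, μ(87) = 1, μ(88) = 0, μ(89) = -1, μ(90) = 0, μ(91) = 1, μ(92) = 0, μ(93) = 1, μ(94) = 1, μ(95) = 1, μ(96) = 0, μ(97) = -1, μ(98) = 0, μ(99) = 0, μ(100) = 0, μ(101) = -1, μ(102) = -1, μ(103) = -1, μ(104) = 0, μ(105) = -1, μ(106) = 1, μ(107) = -1, μ(108) = 0, μ(109) = -1, μ(110) = -1, μ(111) = 1, μ(112) = 0, μ(113) = -1, μ(114) = -1, μ(115) = 1, μ(116) = 0, μ(117) = 0, μ(118) = 1, μ(119) = 1, μ(120) = 0, μ(121) = 0, μ(122) = 1, μ(123) = 1, μ(124) = 0, μ(125) = 0, μ(126) = 0, μ(127) = -1, μ(128) = 0, μ(129) = 1, μ(130) = -1, μ(131) = -1, μ(132) = 0, μ(133) = 1, μ(134) = 1, μ(135) = 0, μ(136) = 0, μ(137) = -1, μ(138) = -1, μ(139) = -1, μ(140) = 0, μ(141) = 1, μ(142) = 1, μ(143) = 1, μ(144) = 0, μ(145) = 1, μ(146) = 1, μ(147) = 0, μ(148) = 0, μ(149) = -1, μ(150) = 0, μ(151) = -1, μ(152) = 0, μ(153) = 0, μ(154) = -1, μ(155) = 1, μ(156) = 0, μ(157) = -1, μ(158) = 1, μ(159) = 1, μ(160) = 0, μ(161) = 1, μ(162) = 0, μ(163) = -1, μ(164) = 0, μ(165) = -1, μ(166) = 1, μ(167) = -1. Summing all 167 values: -1. (Mertens function M(x) = Σ_{n ≤ x} μ(n); on average M(x) should be small (PNT ⟺ M(x) = o(x)).)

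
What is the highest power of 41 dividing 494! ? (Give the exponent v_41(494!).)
v_41(494!) = 12

Legendre's formula: v_p(n!) = Σ_{k ≥ 1} ⌊n / p^k⌋. For p = 41, n = 494, the terms are:
  ⌊494/41^1⌋ = ⌊494/41⌋ = 12
(the next term ⌊494/41^2⌋ = 0, terminating the sum). Summing: v_41(494!) = 12 = 12.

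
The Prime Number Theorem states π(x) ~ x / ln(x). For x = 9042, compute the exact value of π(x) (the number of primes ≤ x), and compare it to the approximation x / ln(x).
π(9042) = 1123;  x/ln(x) ≈ 992.58;  relative error ≈ 11.61%.

Directly count primes up to 9042: π(9042) = 1123. The PNT approximation gives 9042/ln(9042) ≈ 9042/9.10964 ≈ 992.58. Relative error (π(x) − x/ln(x)) / π(x) ≈ 11.61%; the approximation is known to undercount slightly (Li(x) is a better estimate).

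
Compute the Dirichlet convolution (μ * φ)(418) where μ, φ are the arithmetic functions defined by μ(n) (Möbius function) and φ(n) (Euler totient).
(μ * φ)(418) = 0

Divisors of 418: [1, 2, 11, 19, 22, 38, 209, 418]. For each d | 418:
  d = 1: μ(1) · φ(418/1) = 1 · 180 = 180
  d = 2: μ(2) · φ(418/2) = -1 · 180 = -180
  d = 11: μ(11) · φ(418/11) = -1 · 18 = -18
  d = 19: μ(19) · φ(418/19) = -1 · 10 = -10
  d = 22: μ(22) · φ(418/22) = 1 · 18 = 18
  d = 38: μ(38) · φ(418/38) = 1 · 10 = 10
  d = 209: μ(209) · φ(418/209) = 1 · 1 = 1
  d = 418: μ(418) · φ(418/418) = -1 · 1 = -1
Summing: (μ * φ)(418) = 180 + -180 + -18 + -10 + 18 + 10 + 1 + -1 = 0.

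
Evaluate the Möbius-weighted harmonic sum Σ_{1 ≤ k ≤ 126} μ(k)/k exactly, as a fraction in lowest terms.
Σ μ(k)/k = 23090940688334333795050585396213953208427071/3161005464041760778814520629154366249327468699

Values of μ(k) for 1 ≤ k ≤ 126: μ(1) = 1, μ(2) = -1, μ(3) = -1, μ(5) = -1, μ(6) = 1, μ(7) = -1, μ(10) = 1, μ(11) = -1, μ(13) = -1, μ(14) = 1, μ(15) = 1, μ(17) = -1, μ(19) = -1, μ(21) = 1, μ(22) = 1, μ(23) = -1, μ(26) = 1, μ(29) = -1, μ(30) = -1, μ(31) = -1, μ(33) = 1, μ(34) = 1, μ(35) = 1, μ(37) = -1, μ(38) = 1, μ(39) = 1, μ(41) = -1, μ(42) = -1, μ(43) = -1, μ(46) = 1, μ(47) = -1, μ(51) = 1, μ(53) = -1, μ(55) = 1, μ(57) = 1, μ(58) = 1, μ(59) = -1, μ(61) = -1, μ(62) = 1, μ(65) = 1, μ(66) = -1, μ(67) = -1, μ(69) = 1, μ(70) = -1, μ(71) = -1, μ(73) = -1, μ(74) = 1, μ(77) = 1, μ(78) = -1, μ(79) = -1, μ(82) = 1, μ(83) = -1, μ(85) = 1, μ(86) = 1, μ(87) = 1, μ(89) = -1, μ(91) = 1, μ(93) = 1, μ(94) = 1, μ(95) = 1, μ(97) = -1, μ(101) = -1, μ(102) = -1, μ(103) = -1, μ(105) = -1, μ(106) = 1, μ(107) = -1, μ(109) = -1, μ(110) = -1, μ(111) = 1, μ(113) = -1, μ(114) = -1, μ(115) = 1, μ(118) = 1, μ(119) = 1, μ(122) = 1, μ(123) = 1, with μ = 0 on non-squarefree integers. Summing μ(k)/k for k where μ(k) ≠ 0 gives 23090940688334333795050585396213953208427071/3161005464041760778814520629154366249327468699 ≈ 0.0073. (PNT ⟺ this sum → 0 as n → ∞.)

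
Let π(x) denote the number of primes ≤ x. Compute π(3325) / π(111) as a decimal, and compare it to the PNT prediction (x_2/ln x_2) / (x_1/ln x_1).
π(3325)/π(111) = 468/29 ≈ 16.1379;  PNT prediction ≈ 17.3967.

π(111) = 29 and π(3325) = 468, so π(3325)/π(111) ≈ 16.1379. The PNT-predicted ratio is (3325/ln(3325)) / (111/ln(111)) ≈ 17.3967. The two agree to within a few percent, as expected.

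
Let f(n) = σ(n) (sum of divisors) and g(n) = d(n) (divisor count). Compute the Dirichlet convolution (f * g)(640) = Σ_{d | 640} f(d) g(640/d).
(σ * d)(640) = 7744

Divisors of 640: [1, 2, 4, 5, 8, 10, 16, 20, 32, 40, 64, 80, 128, 160, 320, 640]. For each d | 640:
  d = 1: σ(1) · d(640/1) = 1 · 16 = 16
  d = 2: σ(2) · d(640/2) = 3 · 14 = 42
  d = 4: σ(4) · d(640/4) = 7 · 12 = 84
  d = 5: σ(5) · d(640/5) = 6 · 8 = 48
  d = 8: σ(8) · d(640/8) = 15 · 10 = 150
  d = 10: σ(10) · d(640/10) = 18 · 7 = 126
  d = 16: σ(16) · d(640/16) = 31 · 8 = 248
  d = 20: σ(20) · d(640/20) = 42 · 6 = 252
  d = 32: σ(32) · d(640/32) = 63 · 6 = 378
  d = 40: σ(40) · d(640/40) = 90 · 5 = 450
  d = 64: σ(64) · d(640/64) = 127 · 4 = 508
  d = 80: σ(80) · d(640/80) = 186 · 4 = 744
  d = 128: σ(128) · d(640/128) = 255 · 2 = 510
  d = 160: σ(160) · d(640/160) = 378 · 3 = 1134
  d = 320: σ(320) · d(640/320) = 762 · 2 = 1524
  d = 640: σ(640) · d(640/640) = 1530 · 1 = 1530
Summing: (σ * d)(640) = 16 + 42 + 84 + 48 + 150 + 126 + 248 + 252 + 378 + 450 + 508 + 744 + 510 + 1134 + 1524 + 1530 = 7744.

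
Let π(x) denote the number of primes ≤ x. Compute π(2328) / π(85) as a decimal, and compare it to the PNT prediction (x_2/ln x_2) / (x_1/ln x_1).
π(2328)/π(85) = 344/23 ≈ 14.9565;  PNT prediction ≈ 15.6946.

π(85) = 23 and π(2328) = 344, so π(2328)/π(85) ≈ 14.9565. The PNT-predicted ratio is (2328/ln(2328)) / (85/ln(85)) ≈ 15.6946. The two agree to within a few percent, as expected.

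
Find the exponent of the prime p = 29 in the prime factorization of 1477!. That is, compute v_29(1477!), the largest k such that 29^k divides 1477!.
v_29(1477!) = 51

Legendre's formula: v_p(n!) = Σ_{k ≥ 1} ⌊n / p^k⌋. For p = 29, n = 1477, the terms are:
  ⌊1477/29^1⌋ = ⌊1477/29⌋ = 50
  ⌊1477/29^2⌋ = ⌊1477/841⌋ = 1
(the next term ⌊1477/29^3⌋ = 0, terminating the sum). Summing: v_29(1477!) = 50 + 1 = 51.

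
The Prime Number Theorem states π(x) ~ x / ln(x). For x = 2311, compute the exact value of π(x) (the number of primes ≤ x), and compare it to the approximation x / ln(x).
π(2311) = 344;  x/ln(x) ≈ 298.37;  relative error ≈ 13.26%.

Directly count primes up to 2311: π(2311) = 344. The PNT approximation gives 2311/ln(2311) ≈ 2311/7.74544 ≈ 298.37. Relative error (π(x) − x/ln(x)) / π(x) ≈ 13.26%; the approximation is known to undercount slightly (Li(x) is a better estimate).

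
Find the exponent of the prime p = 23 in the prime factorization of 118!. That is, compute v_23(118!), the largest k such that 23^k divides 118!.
v_23(118!) = 5

Legendre's formula: v_p(n!) = Σ_{k ≥ 1} ⌊n / p^k⌋. For p = 23, n = 118, the terms are:
  ⌊118/23^1⌋ = ⌊118/23⌋ = 5
(the next term ⌊118/23^2⌋ = 0, terminating the sum). Summing: v_23(118!) = 5 = 5.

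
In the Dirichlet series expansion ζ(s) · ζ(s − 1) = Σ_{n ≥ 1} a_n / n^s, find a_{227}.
σ(227) = 228

In the product (Σ m^0/m^s)(Σ k / k^s) = Σ (Σ_{d | n} d) / n^s, the coefficient of 1/n^s is σ(n) = Σ_{d | n} d. For n = 227, divisors are [1, 227]; summing: σ(227) = 228.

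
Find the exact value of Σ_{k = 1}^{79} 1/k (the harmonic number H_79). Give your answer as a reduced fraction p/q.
H_79 = 4868007055309996043055960217131137/982844219842241906412811281988800

Direct summation: H_79 = 1 + 1/2 + ... + 1/79. The least common denominator is lcm(1, ..., 79) = 32433859254793982911622772305630400; over this denominator the numerator is 32433859254793982911622772305630400 + 16216929627396991455811386152815200 + 10811286418264660970540924101876800 + 8108464813698495727905693076407600 + 6486771850958796582324554461126080 + 5405643209132330485270462050938400 + 4633408464970568987374681757947200 + 4054232406849247863952846538203800 + 3603762139421553656846974700625600 + 3243385925479398291162277230563040 + 2948532659526725719238433845966400 + 2702821604566165242635231025469200 + 2494912250368767916278674792740800 + 2316704232485284493687340878973600 + 2162257283652932194108184820375360 + 2027116203424623931976423269101900 + 1907874073811410759507221900331200 + 1801881069710776828423487350312800 + 1707045223936525416401198542401600 + 1621692962739699145581138615281520 + 1544469488323522995791560585982400 + 1474266329763362859619216922983200 + 1410167793686694909200990100244800 + 1351410802283082621317615512734600 + 1297354370191759316464910892225216 + 1247456125184383958139337396370400 + 1201254046473851218948991566875200 + 1158352116242642246843670439486800 + 1118408939820482169366302493297600 + 1081128641826466097054092410187680 + 1046253524348192997149121687278400 + 1013558101712311965988211634550950 + 982844219842241906412811281988800 + 953937036905705379753610950165600 + 926681692994113797474936351589440 + 900940534855388414211743675156400 + 876590790670107646260074927179200 + 853522611968262708200599271200800 + 831637416789589305426224930913600 + 810846481369849572790569307640760 + 791069737921804461259092007454400 + 772234744161761497895780292991200 + 754275796623115881665645867572800 + 737133164881681429809608461491600 + 720752427884310731369394940125120 + 705083896843347454600495050122400 + 690082111804127295991973878843200 + 675705401141541310658807756367300 + 661915494995795569624954536849600 + 648677185095879658232455446112608 + 635958024603803586502407300110400 + 623728062592191979069668698185200 + 611959608581018545502316458596800 + 600627023236925609474495783437600 + 589706531905345143847686769193280 + 579176058121321123421835219743400 + 569015074645508472133732847467200 + 559204469910241084683151246648800 + 549726428047355642569877496705600 + 540564320913233048527046205093840 + 531702610734327588715127414846400 + 523126762174096498574560843639200 + 514823162774507665263853528660800 + 506779050856155982994105817275475 + 498982450073753583255734958548160 + 491422109921120953206405640994400 + 484087451564089297188399586651200 + 476968518452852689876805475082800 + 470055931228898303066996700081600 + 463340846497056898737468175794720 + 456814919081605393121447497262400 + 450470267427694207105871837578200 + 444299441846492916597572223364800 + 438295395335053823130037463589600 + 432451456730586438821636964075072 + 426761305984131354100299635600400 + 421218951360960817034061977995200 + 415818708394794652713112465456800 + 410555180440430163438262940577600 = 160644232825229869420846687165327521, so H_79 = 160644232825229869420846687165327521/32433859254793982911622772305630400; reducing by gcd(160644232825229869420846687165327521, 32433859254793982911622772305630400) = 33 gives 4868007055309996043055960217131137/982844219842241906412811281988800 ≈ 4.95298. (The PNT-adjacent estimate ln(79) + γ ≈ 4.94666 matches within O(1/n).)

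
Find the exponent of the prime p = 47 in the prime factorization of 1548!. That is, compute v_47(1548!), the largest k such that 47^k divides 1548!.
v_47(1548!) = 32

Legendre's formula: v_p(n!) = Σ_{k ≥ 1} ⌊n / p^k⌋. For p = 47, n = 1548, the terms are:
  ⌊1548/47^1⌋ = ⌊1548/47⌋ = 32
(the next term ⌊1548/47^2⌋ = 0, terminating the sum). Summing: v_47(1548!) = 32 = 32.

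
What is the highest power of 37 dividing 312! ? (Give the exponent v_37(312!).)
v_37(312!) = 8

Legendre's formula: v_p(n!) = Σ_{k ≥ 1} ⌊n / p^k⌋. For p = 37, n = 312, the terms are:
  ⌊312/37^1⌋ = ⌊312/37⌋ = 8
(the next term ⌊312/37^2⌋ = 0, terminating the sum). Summing: v_37(312!) = 8 = 8.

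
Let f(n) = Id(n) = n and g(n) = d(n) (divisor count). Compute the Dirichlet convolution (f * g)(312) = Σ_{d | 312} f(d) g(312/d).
(Id * d)(312) = 1950

Divisors of 312: [1, 2, 3, 4, 6, 8, 12, 13, 24, 26, 39, 52, 78, 104, 156, 312]. For each d | 312:
  d = 1: Id(1) · d(312/1) = 1 · 16 = 16
  d = 2: Id(2) · d(312/2) = 2 · 12 = 24
  d = 3: Id(3) · d(312/3) = 3 · 8 = 24
  d = 4: Id(4) · d(312/4) = 4 · 8 = 32
  d = 6: Id(6) · d(312/6) = 6 · 6 = 36
  d = 8: Id(8) · d(312/8) = 8 · 4 = 32
  d = 12: Id(12) · d(312/12) = 12 · 4 = 48
  d = 13: Id(13) · d(312/13) = 13 · 8 = 104
  d = 24: Id(24) · d(312/24) = 24 · 2 = 48
  d = 26: Id(26) · d(312/26) = 26 · 6 = 156
  d = 39: Id(39) · d(312/39) = 39 · 4 = 156
  d = 52: Id(52) · d(312/52) = 52 · 4 = 208
  d = 78: Id(78) · d(312/78) = 78 · 3 = 234
  d = 104: Id(104) · d(312/104) = 104 · 2 = 208
  d = 156: Id(156) · d(312/156) = 156 · 2 = 312
  d = 312: Id(312) · d(312/312) = 312 · 1 = 312
Summing: (Id * d)(312) = 16 + 24 + 24 + 32 + 36 + 32 + 48 + 104 + 48 + 156 + 156 + 208 + 234 + 208 + 312 + 312 = 1950.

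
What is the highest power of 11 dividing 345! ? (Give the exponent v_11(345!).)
v_11(345!) = 33

Legendre's formula: v_p(n!) = Σ_{k ≥ 1} ⌊n / p^k⌋. For p = 11, n = 345, the terms are:
  ⌊345/11^1⌋ = ⌊345/11⌋ = 31
  ⌊345/11^2⌋ = ⌊345/121⌋ = 2
(the next term ⌊345/11^3⌋ = 0, terminating the sum). Summing: v_11(345!) = 31 + 2 = 33.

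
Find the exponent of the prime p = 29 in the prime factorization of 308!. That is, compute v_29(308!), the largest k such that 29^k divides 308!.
v_29(308!) = 10

Legendre's formula: v_p(n!) = Σ_{k ≥ 1} ⌊n / p^k⌋. For p = 29, n = 308, the terms are:
  ⌊308/29^1⌋ = ⌊308/29⌋ = 10
(the next term ⌊308/29^2⌋ = 0, terminating the sum). Summing: v_29(308!) = 10 = 10.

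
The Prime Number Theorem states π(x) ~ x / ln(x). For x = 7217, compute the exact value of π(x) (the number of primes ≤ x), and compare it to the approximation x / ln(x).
π(7217) = 922;  x/ln(x) ≈ 812.34;  relative error ≈ 11.89%.

Directly count primes up to 7217: π(7217) = 922. The PNT approximation gives 7217/ln(7217) ≈ 7217/8.88419 ≈ 812.34. Relative error (π(x) − x/ln(x)) / π(x) ≈ 11.89%; the approximation is known to undercount slightly (Li(x) is a better estimate).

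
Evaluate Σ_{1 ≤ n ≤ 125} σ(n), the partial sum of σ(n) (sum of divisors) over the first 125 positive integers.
Σ_{n ≤ 125} σ(n) = 12840

Compute σ(n) for each 1 ≤ n ≤ 125: σ(1) = 1, σ(2) = 3, σ(3) = 4, σ(4) = 7, σ(5) = 6, σ(6) = 12, σ(7) = 8, σ(8) = 15, σ(9) = 13, σ(10) = 18, σ(11) = 12, σ(12) = 28, σ(13) = 14, σ(14) = 24, σ(15) = 24, σ(16) = 31, σ(17) = 18, σ(18) = 39, σ(19) = 20, σ(20) = 42, σ(21) = 32, σ(22) = 36, σ(23) = 24, σ(24) = 60, σ(25) = 31, σ(26) = 42, σ(27) = 40, σ(28) = 56, σ(29) = 30, σ(30) = 72, σ(31) = 32, σ(32) = 63, σ(33) = 48, σ(34) = 54, σ(35) = 48, σ(36) = 91, σ(37) = 38, σ(38) = 60, σ(39) = 56, σ(40) = 90, σ(41) = 42, σ(42) = 96, σ(43) = 44, σ(44) = 84, σ(45) = 78, σ(46) = 72, σ(47) = 48, σ(48) = 124, σ(49) = 57, σ(50) = 93, σ(51) = 72, σ(52) = 98, σ(53) = 54, σ(54) = 120, σ(55) = 72, σ(56) = 120, σ(57) = 80, σ(58) = 90, σ(59) = 60, σ(60) = 168, σ(61) = 62, σ(62) = 96, σ(63) = 104, σ(64) = 127, σ(65) = 84, σ(66) = 144, σ(67) = 68, σ(68) = 126, σ(69) = 96, σ(70) = 144, σ(71) = 72, σ(72) = 195, σ(73) = 74, σ(74) = 114, σ(75) = 124, σ(76) = 140, σ(77) = 96, σ(78) = 168, σ(79) = 80, σ(80) = 186, σ(81) = 121, σ(82) = 126, σ(83) = 84, σ(84) = 224, σ(85) = 108, σ(86) = 132, σ(87) = 120, σ(88) = 180, σ(89) = 90, σ(90) = 234, σ(91) = 112, σ(92) = 168, σ(93) = 128, σ(94) = 144, σ(95) = 120, σ(96) = 252, σ(97) = 98, σ(98) = 171, σ(99) = 156, σ(100) = 217, σ(101) = 102, σ(102) = 216, σ(103) = 104, σ(104) = 210, σ(105) = 192, σ(106) = 162, σ(107) = 108, σ(108) = 280, σ(109) = 110, σ(110) = 216, σ(111) = 152, σ(112) = 248, σ(113) = 114, σ(114) = 240, σ(115) = 144, σ(116) = 210, σ(117) = 182, σ(118) = 180, σ(119) = 144, σ(120) = 360, σ(121) = 133, σ(122) = 186, σ(123) = 168, σ(124) = 224, σ(125) = 156. Summing all 125 values: 12840. (Average order: Σ_{n ≤ x} σ(n) ~ (π²/12) x². For x = 125, (π²/12)·125² ≈ 12851.05.)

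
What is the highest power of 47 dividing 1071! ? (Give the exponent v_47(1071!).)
v_47(1071!) = 22

Legendre's formula: v_p(n!) = Σ_{k ≥ 1} ⌊n / p^k⌋. For p = 47, n = 1071, the terms are:
  ⌊1071/47^1⌋ = ⌊1071/47⌋ = 22
(the next term ⌊1071/47^2⌋ = 0, terminating the sum). Summing: v_47(1071!) = 22 = 22.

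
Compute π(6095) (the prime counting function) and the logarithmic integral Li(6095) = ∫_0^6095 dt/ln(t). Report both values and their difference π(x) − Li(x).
π(6095) = 795;  Li(6095) ≈ 811.32;  π(x) − Li(x) ≈ -16.32.

Direct count of primes ≤ 6095 gives π(6095) = 795. Numerical evaluation of the logarithmic integral gives Li(6095) ≈ 811.32. The difference π(x) − Li(x) ≈ -16.32 is typically negative for small/moderate x (Li(x) overestimates), though Littlewood's theorem shows this sign changes infinitely often.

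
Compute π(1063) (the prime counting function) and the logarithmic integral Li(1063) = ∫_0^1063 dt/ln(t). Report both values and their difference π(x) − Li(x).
π(1063) = 179;  Li(1063) ≈ 186.69;  π(x) − Li(x) ≈ -7.69.

Direct count of primes ≤ 1063 gives π(1063) = 179. Numerical evaluation of the logarithmic integral gives Li(1063) ≈ 186.69. The difference π(x) − Li(x) ≈ -7.69 is typically negative for small/moderate x (Li(x) overestimates), though Littlewood's theorem shows this sign changes infinitely often.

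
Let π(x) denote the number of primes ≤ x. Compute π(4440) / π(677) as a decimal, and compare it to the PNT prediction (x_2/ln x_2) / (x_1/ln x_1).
π(4440)/π(677) = 602/123 ≈ 4.8943;  PNT prediction ≈ 5.0897.

π(677) = 123 and π(4440) = 602, so π(4440)/π(677) ≈ 4.8943. The PNT-predicted ratio is (4440/ln(4440)) / (677/ln(677)) ≈ 5.0897. The two agree to within a few percent, as expected.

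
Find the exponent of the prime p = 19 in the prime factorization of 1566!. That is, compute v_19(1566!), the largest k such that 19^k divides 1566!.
v_19(1566!) = 86

Legendre's formula: v_p(n!) = Σ_{k ≥ 1} ⌊n / p^k⌋. For p = 19, n = 1566, the terms are:
  ⌊1566/19^1⌋ = ⌊1566/19⌋ = 82
  ⌊1566/19^2⌋ = ⌊1566/361⌋ = 4
(the next term ⌊1566/19^3⌋ = 0, terminating the sum). Summing: v_19(1566!) = 82 + 4 = 86.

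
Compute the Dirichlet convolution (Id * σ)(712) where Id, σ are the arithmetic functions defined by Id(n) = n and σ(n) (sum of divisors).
(Id * σ)(712) = 8771

Divisors of 712: [1, 2, 4, 8, 89, 178, 356, 712]. For each d | 712:
  d = 1: Id(1) · σ(712/1) = 1 · 1350 = 1350
  d = 2: Id(2) · σ(712/2) = 2 · 630 = 1260
  d = 4: Id(4) · σ(712/4) = 4 · 270 = 1080
  d = 8: Id(8) · σ(712/8) = 8 · 90 = 720
  d = 89: Id(89) · σ(712/89) = 89 · 15 = 1335
  d = 178: Id(178) · σ(712/178) = 178 · 7 = 1246
  d = 356: Id(356) · σ(712/356) = 356 · 3 = 1068
  d = 712: Id(712) · σ(712/712) = 712 · 1 = 712
Summing: (Id * σ)(712) = 1350 + 1260 + 1080 + 720 + 1335 + 1246 + 1068 + 712 = 8771.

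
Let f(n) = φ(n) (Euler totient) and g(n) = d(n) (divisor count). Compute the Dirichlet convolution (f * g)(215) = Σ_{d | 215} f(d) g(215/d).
(φ * d)(215) = 264

Divisors of 215: [1, 5, 43, 215]. For each d | 215:
  d = 1: φ(1) · d(215/1) = 1 · 4 = 4
  d = 5: φ(5) · d(215/5) = 4 · 2 = 8
  d = 43: φ(43) · d(215/43) = 42 · 2 = 84
  d = 215: φ(215) · d(215/215) = 168 · 1 = 168
Summing: (φ * d)(215) = 4 + 8 + 84 + 168 = 264.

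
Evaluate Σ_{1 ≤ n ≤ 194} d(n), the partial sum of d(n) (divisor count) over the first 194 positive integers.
Σ_{n ≤ 194} d(n) = 1053

Compute d(n) for each 1 ≤ n ≤ 194: d(1) = 1, d(2) = 2, d(3) = 2, d(4) = 3, d(5) = 2, d(6) = 4, d(7) = 2, d(8) = 4, d(9) = 3, d(10) = 4, d(11) = 2, d(12) = 6, d(13) = 2, d(14) = 4, d(15) = 4, d(16) = 5, d(17) = 2, d(18) = 6, d(19) = 2, d(20) = 6, d(21) = 4, d(22) = 4, d(23) = 2, d(24) = 8, d(25) = 3, d(26) = 4, d(27) = 4, d(28) = 6, d(29) = 2, d(30) = 8, d(31) = 2, d(32) = 6, d(33) = 4, d(34) = 4, d(35) = 4, d(36) = 9, d(37) = 2, d(38) = 4, d(39) = 4, d(40) = 8, d(41) = 2, d(42) = 8, d(43) = 2, d(44) = 6, d(45) = 6, d(46) = 4, d(47) = 2, d(48) = 10, d(49) = 3, d(50) = 6, d(51) = 4, d(52) = 6, d(53) = 2, d(54) = 8, d(55) = 4, d(56) = 8, d(57) = 4, d(58) = 4, d(59) = 2, d(60) = 12, d(61) = 2, d(62) = 4, d(63) = 6, d(64) = 7, d(65) = 4, d(66) = 8, d(67) = 2, d(68) = 6, d(69) = 4, d(70) = 8, d(71) = 2, d(72) = 12, d(73) = 2, d(74) = 4, d(75) = 6, d(76) = 6, d(77) = 4, d(78) = 8, d(79) = 2, d(80) = 10, d(81) = 5, d(82) = 4, d(83) = 2, d(84) = 12, d(85) = 4, d(86) = 4, d(87) = 4, d(88) = 8, d(89) = 2, d(90) = 12, d(91) = 4, d(92) = 6, d(93) = 4, d(94) = 4, d(95) = 4, d(96) = 12, d(97) = 2, d(98) = 6, d(99) = 6, d(100) = 9, d(101) = 2, d(102) = 8, d(103) = 2, d(104) = 8, d(105) = 8, d(106) = 4, d(107) = 2, d(108) = 12, d(109) = 2, d(110) = 8, d(111) = 4, d(112) = 10, d(113) = 2, d(114) = 8, d(115) = 4, d(116) = 6, d(117) = 6, d(118) = 4, d(119) = 4, d(120) = 16, d(121) = 3, d(122) = 4, d(123) = 4, d(124) = 6, d(125) = 4, d(126) = 12, d(127) = 2, d(128) = 8, d(129) = 4, d(130) = 8, d(131) = 2, d(132) = 12, d(133) = 4, d(134) = 4, d(135) = 8, d(136) = 8, d(137) = 2, d(138) = 8, d(139) = 2, d(140) = 12, d(141) = 4, d(142) = 4, d(143) = 4, d(144) = 15, d(145) = 4, d(146) = 4, d(147) = 6, d(148) = 6, d(149) = 2, d(150) = 12, d(151) = 2, d(152) = 8, d(153) = 6, d(154) = 8, d(155) = 4, d(156) = 12, d(157) = 2, d(158) = 4, d(159) = 4, d(160) = 12, d(161) = 4, d(162) = 10, d(163) = 2, d(164) = 6, d(165) = 8, d(166) = 4, d(167) = 2, d(168) = 16, d(169) = 3, d(170) = 8, d(171) = 6, d(172) = 6, d(173) = 2, d(174) = 8, d(175) = 6, d(176) = 10, d(177) = 4, d(178) = 4, d(179) = 2, d(180) = 18, d(181) = 2, d(182) = 8, d(183) = 4, d(184) = 8, d(185) = 4, d(186) = 8, d(187) = 4, d(188) = 6, d(189) = 8, d(190) = 8, d(191) = 2, d(192) = 14, d(193) = 2, d(194) = 4. Summing all 194 values: 1053. (Dirichlet's divisor formula: Σ_{n ≤ x} d(n) = x ln(x) + (2γ − 1) x + O(√x). For x = 194, the asymptotic estimate is ≈ 1051.92.)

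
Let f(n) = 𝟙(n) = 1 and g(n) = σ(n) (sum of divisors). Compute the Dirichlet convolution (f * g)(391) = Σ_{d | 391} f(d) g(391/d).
(𝟙 * σ)(391) = 475

Divisors of 391: [1, 17, 23, 391]. For each d | 391:
  d = 1: 𝟙(1) · σ(391/1) = 1 · 432 = 432
  d = 17: 𝟙(17) · σ(391/17) = 1 · 24 = 24
  d = 23: 𝟙(23) · σ(391/23) = 1 · 18 = 18
  d = 391: 𝟙(391) · σ(391/391) = 1 · 1 = 1
Summing: (𝟙 * σ)(391) = 432 + 24 + 18 + 1 = 475.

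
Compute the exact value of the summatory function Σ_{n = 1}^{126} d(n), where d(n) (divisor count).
Σ_{n ≤ 126} d(n) = 635

Compute d(n) for each 1 ≤ n ≤ 126: d(1) = 1, d(2) = 2, d(3) = 2, d(4) = 3, d(5) = 2, d(6) = 4, d(7) = 2, d(8) = 4, d(9) = 3, d(10) = 4, d(11) = 2, d(12) = 6, d(13) = 2, d(14) = 4, d(15) = 4, d(16) = 5, d(17) = 2, d(18) = 6, d(19) = 2, d(20) = 6, d(21) = 4, d(22) = 4, d(23) = 2, d(24) = 8, d(25) = 3, d(26) = 4, d(27) = 4, d(28) = 6, d(29) = 2, d(30) = 8, d(31) = 2, d(32) = 6, d(33) = 4, d(34) = 4, d(35) = 4, d(36) = 9, d(37) = 2, d(38) = 4, d(39) = 4, d(40) = 8, d(41) = 2, d(42) = 8, d(43) = 2, d(44) = 6, d(45) = 6, d(46) = 4, d(47) = 2, d(48) = 10, d(49) = 3, d(50) = 6, d(51) = 4, d(52) = 6, d(53) = 2, d(54) = 8, d(55) = 4, d(56) = 8, d(57) = 4, d(58) = 4, d(59) = 2, d(60) = 12, d(61) = 2, d(62) = 4, d(63) = 6, d(64) = 7, d(65) = 4, d(66) = 8, d(67) = 2, d(68) = 6, d(69) = 4, d(70) = 8, d(71) = 2, d(72) = 12, d(73) = 2, d(74) = 4, d(75) = 6, d(76) = 6, d(77) = 4, d(78) = 8, d(79) = 2, d(80) = 10, d(81) = 5, d(82) = 4, d(83) = 2, d(84) = 12, d(85) = 4, d(86) = 4, d(87) = 4, d(88) = 8, d(89) = 2, d(90) = 12, d(91) = 4, d(92) = 6, d(93) = 4, d(94) = 4, d(95) = 4, d(96) = 12, d(97) = 2, d(98) = 6, d(99) = 6, d(100) = 9, d(101) = 2, d(102) = 8, d(103) = 2, d(104) = 8, d(105) = 8, d(106) = 4, d(107) = 2, d(108) = 12, d(109) = 2, d(110) = 8, d(111) = 4, d(112) = 10, d(113) = 2, d(114) = 8, d(115) = 4, d(116) = 6, d(117) = 6, d(118) = 4, d(119) = 4, d(120) = 16, d(121) = 3, d(122) = 4, d(123) = 4, d(124) = 6, d(125) = 4, d(126) = 12. Summing all 126 values: 635. (Dirichlet's divisor formula: Σ_{n ≤ x} d(n) = x ln(x) + (2γ − 1) x + O(√x). For x = 126, the asymptotic estimate is ≈ 628.83.)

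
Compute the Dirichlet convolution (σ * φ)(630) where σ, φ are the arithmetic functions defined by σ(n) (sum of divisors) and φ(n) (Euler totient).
(σ * φ)(630) = 15120

Divisors of 630: [1, 2, 3, 5, 6, 7, 9, 10, 14, 15, 18, 21, 30, 35, 42, 45, 63, 70, 90, 105, 126, 210, 315, 630]. For each d | 630:
  d = 1: σ(1) · φ(630/1) = 1 · 144 = 144
  d = 2: σ(2) · φ(630/2) = 3 · 144 = 432
  d = 3: σ(3) · φ(630/3) = 4 · 48 = 192
  d = 5: σ(5) · φ(630/5) = 6 · 36 = 216
  d = 6: σ(6) · φ(630/6) = 12 · 48 = 576
  d = 7: σ(7) · φ(630/7) = 8 · 24 = 192
  d = 9: σ(9) · φ(630/9) = 13 · 24 = 312
  d = 10: σ(10) · φ(630/10) = 18 · 36 = 648
  d = 14: σ(14) · φ(630/14) = 24 · 24 = 576
  d = 15: σ(15) · φ(630/15) = 24 · 12 = 288
  d = 18: σ(18) · φ(630/18) = 39 · 24 = 936
  d = 21: σ(21) · φ(630/21) = 32 · 8 = 256
  d = 30: σ(30) · φ(630/30) = 72 · 12 = 864
  d = 35: σ(35) · φ(630/35) = 48 · 6 = 288
  d = 42: σ(42) · φ(630/42) = 96 · 8 = 768
  d = 45: σ(45) · φ(630/45) = 78 · 6 = 468
  d = 63: σ(63) · φ(630/63) = 104 · 4 = 416
  d = 70: σ(70) · φ(630/70) = 144 · 6 = 864
  d = 90: σ(90) · φ(630/90) = 234 · 6 = 1404
  d = 105: σ(105) · φ(630/105) = 192 · 2 = 384
  d = 126: σ(126) · φ(630/126) = 312 · 4 = 1248
  d = 210: σ(210) · φ(630/210) = 576 · 2 = 1152
  d = 315: σ(315) · φ(630/315) = 624 · 1 = 624
  d = 630: σ(630) · φ(630/630) = 1872 · 1 = 1872
Summing: (σ * φ)(630) = 144 + 432 + 192 + 216 + 576 + 192 + 312 + 648 + 576 + 288 + 936 + 256 + 864 + 288 + 768 + 468 + 416 + 864 + 1404 + 384 + 1248 + 1152 + 624 + 1872 = 15120.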